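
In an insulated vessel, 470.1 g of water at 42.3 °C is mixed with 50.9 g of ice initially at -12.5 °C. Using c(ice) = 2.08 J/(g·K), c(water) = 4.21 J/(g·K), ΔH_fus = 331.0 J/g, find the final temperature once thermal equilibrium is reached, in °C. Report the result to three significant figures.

T_f = 29.9 °C

Heat to bring ice to 0 °C and melt it: q₁ = 50.9×2.08×12.5 + 50.9×331.0 = 18171 J
Heat the water can supply cooling to 0 °C: 470.1×4.21×42.3 = 83716.8 J > q₁, so all ice melts.
Energy balance: 470.1×4.21×(42.3 − T) = 18171 + 50.9×4.21×(T − 0)
1979.121(42.3 − T) = 18171 + 214.289 T
83716.8 − 18171 = 2193.410 T
T = 65545.8 / 2193.410 = 29.88 °C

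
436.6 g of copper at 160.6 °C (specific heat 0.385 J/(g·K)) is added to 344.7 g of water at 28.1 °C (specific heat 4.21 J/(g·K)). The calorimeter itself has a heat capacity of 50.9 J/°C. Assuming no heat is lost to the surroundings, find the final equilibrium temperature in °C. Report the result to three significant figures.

T_f = 41.4 °C

Heat lost by copper = heat gained by water + calorimeter.
(436.6)(0.385)(160.6 − T) = [(344.7)(4.21) + 50.9](T − 28.1)
168.091 (160.6 − T) = 1502.087 (T − 28.1)
26995 − 168.091 T = 1502.087 T − 42209
69204 = 1670.178 T
T = 41.44 °C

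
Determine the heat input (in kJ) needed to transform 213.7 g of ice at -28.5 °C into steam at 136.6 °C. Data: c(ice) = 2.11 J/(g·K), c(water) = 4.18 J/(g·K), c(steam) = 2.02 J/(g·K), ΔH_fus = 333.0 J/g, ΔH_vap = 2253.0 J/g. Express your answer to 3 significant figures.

q1 (heat ice -28.5→0.0 °C): 213.7 × 2.11 × 28.5 = 12851 J
q2 (melt at 0 °C): 213.7 × 333.0 = 71162 J
q3 (heat water 0.0→100.0 °C): 213.7 × 4.18 × 100.0 = 89327 J
q4 (vaporize at 100 °C): 213.7 × 2253.0 = 481466 J
q5 (heat steam 100.0→136.6 °C): 213.7 × 2.02 × 36.6 = 15799 J
Total: 12851 + 71162 + 89327 + 481466 + 15799 = 670605 J = 671 kJ

q = 671 kJ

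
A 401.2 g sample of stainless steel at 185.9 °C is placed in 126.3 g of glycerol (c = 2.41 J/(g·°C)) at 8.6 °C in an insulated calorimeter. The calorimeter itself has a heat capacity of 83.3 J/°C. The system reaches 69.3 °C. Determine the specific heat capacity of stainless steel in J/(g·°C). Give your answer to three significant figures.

c = 0.503 J/(g·°C)

q_gained = (126.3 × 2.41 + 83.3) × (69.3 − 8.6) = 23530 J
q_lost = 401.2 × c × (185.9 − 69.3) = 46779.92 c
Set equal: c = 23530 / 46779.92 = 0.503 J/(g·°C)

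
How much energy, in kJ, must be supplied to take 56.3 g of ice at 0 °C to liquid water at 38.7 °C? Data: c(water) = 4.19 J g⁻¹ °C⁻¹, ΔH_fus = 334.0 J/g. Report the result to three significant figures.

q1 (melt at 0 °C): 56.3 × 334.0 = 18804 J
q2 (heat water 0.0→38.7 °C): 56.3 × 4.19 × 38.7 = 9129 J
Total: 18804 + 9129 = 27933 J = 27.9 kJ

q = 27.9 kJ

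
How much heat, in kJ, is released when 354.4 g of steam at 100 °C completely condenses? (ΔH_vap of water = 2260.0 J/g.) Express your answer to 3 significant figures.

q = m × ΔH_vap = 354.4 × 2260.0 = 800900 J = 801 kJ

q = 801 kJ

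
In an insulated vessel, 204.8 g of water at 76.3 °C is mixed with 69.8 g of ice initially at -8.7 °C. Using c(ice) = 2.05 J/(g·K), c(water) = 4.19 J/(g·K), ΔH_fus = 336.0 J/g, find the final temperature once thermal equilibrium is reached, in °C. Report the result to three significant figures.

T_f = 35.4 °C

Heat to bring ice to 0 °C and melt it: q₁ = 69.8×2.05×8.7 + 69.8×336.0 = 24698 J
Heat the water can supply cooling to 0 °C: 204.8×4.19×76.3 = 65473.9 J > q₁, so all ice melts.
Energy balance: 204.8×4.19×(76.3 − T) = 24698 + 69.8×4.19×(T − 0)
858.112(76.3 − T) = 24698 + 292.462 T
65473.9 − 24698 = 1150.574 T
T = 40775.9 / 1150.574 = 35.44 °C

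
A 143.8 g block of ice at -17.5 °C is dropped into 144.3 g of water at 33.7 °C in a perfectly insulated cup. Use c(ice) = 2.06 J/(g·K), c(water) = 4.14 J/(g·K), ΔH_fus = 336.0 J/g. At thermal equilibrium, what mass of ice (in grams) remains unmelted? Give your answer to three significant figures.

Heat to warm all ice to 0 °C: 143.8×2.06×17.5 = 5184.0 J
Heat released by water cooling to 0 °C: 144.3×4.14×33.7 = 20132 J
20132 J < 5184.0 + 143.8×336.0 = 53500.8 J, so not all ice melts; final T = 0 °C.
Heat left for melting: 20132 − 5184.0 = 14948.0 J
Mass melted = 14948.0 / 336.0 = 44.49 g
Ice remaining = 143.8 − 44.49 = 99.31 g

m_ice remaining = 99.3 g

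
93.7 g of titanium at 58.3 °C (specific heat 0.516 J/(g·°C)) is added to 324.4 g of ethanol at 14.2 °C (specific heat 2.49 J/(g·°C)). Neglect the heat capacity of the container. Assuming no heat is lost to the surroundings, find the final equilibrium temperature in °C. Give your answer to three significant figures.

Heat lost by titanium = heat gained by ethanol.
(93.7)(0.516)(58.3 − T) = (324.4)(2.49)(T − 14.2)
48.3492 (58.3 − T) = 807.756 (T − 14.2)
2818.8 − 48.3492 T = 807.756 T − 11470
14288.8 = 856.1052 T
T = 16.69 °C

T_f = 16.7 °C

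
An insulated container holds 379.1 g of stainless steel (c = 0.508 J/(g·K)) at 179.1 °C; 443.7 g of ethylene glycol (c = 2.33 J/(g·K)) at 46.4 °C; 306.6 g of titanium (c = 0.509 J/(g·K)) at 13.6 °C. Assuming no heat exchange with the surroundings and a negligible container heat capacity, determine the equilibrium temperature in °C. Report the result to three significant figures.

Σ mᵢcᵢ(T − Tᵢ) = 0  ⇒  T = Σ mᵢcᵢTᵢ / Σ mᵢcᵢ
Σ mᵢcᵢ = 379.1×0.508 + 443.7×2.33 + 306.6×0.509 = 1382.4632
Σ mᵢcᵢTᵢ = 192.5828×179.1 + 1033.821×46.4 + 156.0594×13.6 = 84583
T = 84583 / 1382.4632 = 61.18 °C

T_f = 61.2 °C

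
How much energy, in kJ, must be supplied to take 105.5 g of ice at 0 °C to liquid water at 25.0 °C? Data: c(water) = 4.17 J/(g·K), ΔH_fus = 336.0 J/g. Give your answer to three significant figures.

q = 46.4 kJ

q1 (melt at 0 °C): 105.5 × 336.0 = 35448 J
q2 (heat water 0.0→25.0 °C): 105.5 × 4.17 × 25.0 = 10998 J
Total: 35448 + 10998 = 46446 J = 46.4 kJ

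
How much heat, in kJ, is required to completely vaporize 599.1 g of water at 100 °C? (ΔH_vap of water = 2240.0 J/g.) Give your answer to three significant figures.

q = 1340 kJ

q = m × ΔH_vap = 599.1 × 2240.0 = 1342000 J = 1340 kJ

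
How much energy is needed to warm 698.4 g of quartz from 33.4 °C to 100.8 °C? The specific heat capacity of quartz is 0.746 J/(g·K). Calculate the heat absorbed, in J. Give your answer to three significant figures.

q = 35100 J

q = m c ΔT = 698.4 × 0.746 × (100.8 − 33.4)
q = 698.4 × 0.746 × 67.4 = 35120 J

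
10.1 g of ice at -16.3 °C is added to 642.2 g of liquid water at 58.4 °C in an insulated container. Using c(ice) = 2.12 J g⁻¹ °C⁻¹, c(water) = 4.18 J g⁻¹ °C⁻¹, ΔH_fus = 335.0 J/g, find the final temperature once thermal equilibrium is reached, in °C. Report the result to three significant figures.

T_f = 56.1 °C

Heat to bring ice to 0 °C and melt it: q₁ = 10.1×2.12×16.3 + 10.1×335.0 = 3732.5 J
Heat the water can supply cooling to 0 °C: 642.2×4.18×58.4 = 156769 J > q₁, so all ice melts.
Energy balance: 642.2×4.18×(58.4 − T) = 3732.5 + 10.1×4.18×(T − 0)
2684.396(58.4 − T) = 3732.5 + 42.218 T
156769 − 3732.5 = 2726.614 T
T = 153036.5 / 2726.614 = 56.13 °C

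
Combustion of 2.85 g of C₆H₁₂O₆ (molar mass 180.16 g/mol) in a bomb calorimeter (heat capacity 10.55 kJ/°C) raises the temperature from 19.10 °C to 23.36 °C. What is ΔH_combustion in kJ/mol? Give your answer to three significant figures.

ΔT = 23.36 − 19.10 = 4.26 °C
q_cal = C_cal × ΔT = 10.55 × 4.26 = 44.943 kJ
n = 2.85 / 180.16 = 0.01582 mol
q_rxn = −q_cal = -44.943 kJ
ΔH = -44.943 / 0.01582 = -2841 kJ/mol

ΔH = -2840 kJ/mol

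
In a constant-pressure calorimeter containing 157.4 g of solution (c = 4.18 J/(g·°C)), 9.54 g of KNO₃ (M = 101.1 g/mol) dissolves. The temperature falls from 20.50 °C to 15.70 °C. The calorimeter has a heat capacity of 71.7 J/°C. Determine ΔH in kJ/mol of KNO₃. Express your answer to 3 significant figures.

|ΔT| = |15.70 − 20.50| = 4.80 °C
|q_surr| = (157.4 × 4.18 + 71.7) × 4.80 = 729.632 × 4.80 = 3502 J
n(KNO₃) = 9.54 / 101.1 = 0.09436 mol
Temperature fell, so q_rxn = +|q_surr| = 3.502 kJ
ΔH = q_rxn / n = 37.11 kJ/mol

ΔH = 37.1 kJ/mol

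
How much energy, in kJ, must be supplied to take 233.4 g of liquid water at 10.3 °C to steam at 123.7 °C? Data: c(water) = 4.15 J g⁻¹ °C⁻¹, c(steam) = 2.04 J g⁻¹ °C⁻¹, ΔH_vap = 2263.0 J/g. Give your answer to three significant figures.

q1 (heat water 10.3→100.0 °C): 233.4 × 4.15 × 89.7 = 86884 J
q2 (vaporize at 100 °C): 233.4 × 2263.0 = 528184 J
q3 (heat steam 100.0→123.7 °C): 233.4 × 2.04 × 23.7 = 11284 J
Total: 86884 + 528184 + 11284 = 626352 J = 626 kJ

q = 626 kJ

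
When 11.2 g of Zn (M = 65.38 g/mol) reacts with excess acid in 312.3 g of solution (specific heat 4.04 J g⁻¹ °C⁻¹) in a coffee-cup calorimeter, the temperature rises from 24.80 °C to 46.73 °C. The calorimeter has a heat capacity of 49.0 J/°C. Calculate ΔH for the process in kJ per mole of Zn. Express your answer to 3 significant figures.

ΔH = -168 kJ/mol

|ΔT| = |46.73 − 24.80| = 21.93 °C
|q_surr| = (312.3 × 4.04 + 49.0) × 21.93 = 1310.692 × 21.93 = 28740 J
n(Zn) = 11.2 / 65.38 = 0.1713 mol
Temperature rose, so q_rxn = −|q_surr| = -28.74 kJ
ΔH = q_rxn / n = -167.8 kJ/mol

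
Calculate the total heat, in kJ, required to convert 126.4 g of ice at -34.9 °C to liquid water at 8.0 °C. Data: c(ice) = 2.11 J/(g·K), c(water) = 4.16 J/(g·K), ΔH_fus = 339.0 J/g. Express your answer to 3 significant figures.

q = 56.4 kJ

q1 (heat ice -34.9→0.0 °C): 126.4 × 2.11 × 34.9 = 9308 J
q2 (melt at 0 °C): 126.4 × 339.0 = 42850 J
q3 (heat water 0.0→8.0 °C): 126.4 × 4.16 × 8.0 = 4207 J
Total: 9308 + 42850 + 4207 = 56365 J = 56.4 kJ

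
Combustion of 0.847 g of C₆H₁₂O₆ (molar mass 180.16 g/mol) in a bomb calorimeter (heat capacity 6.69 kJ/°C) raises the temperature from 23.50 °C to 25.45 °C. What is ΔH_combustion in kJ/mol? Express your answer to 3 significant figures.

ΔH = -2770 kJ/mol

ΔT = 25.45 − 23.50 = 1.95 °C
q_cal = C_cal × ΔT = 6.69 × 1.95 = 13.0455 kJ
n = 0.847 / 180.16 = 0.0047014 mol
q_rxn = −q_cal = -13.0455 kJ
ΔH = -13.0455 / 0.0047014 = -2774.8 kJ/mol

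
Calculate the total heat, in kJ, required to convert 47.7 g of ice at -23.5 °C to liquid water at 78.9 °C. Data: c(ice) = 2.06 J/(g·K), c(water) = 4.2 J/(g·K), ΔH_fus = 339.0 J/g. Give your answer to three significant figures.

q = 34.3 kJ

q1 (heat ice -23.5→0.0 °C): 47.7 × 2.06 × 23.5 = 2309 J
q2 (melt at 0 °C): 47.7 × 339.0 = 16170 J
q3 (heat water 0.0→78.9 °C): 47.7 × 4.2 × 78.9 = 15807 J
Total: 2309 + 16170 + 15807 = 34286 J = 34.3 kJ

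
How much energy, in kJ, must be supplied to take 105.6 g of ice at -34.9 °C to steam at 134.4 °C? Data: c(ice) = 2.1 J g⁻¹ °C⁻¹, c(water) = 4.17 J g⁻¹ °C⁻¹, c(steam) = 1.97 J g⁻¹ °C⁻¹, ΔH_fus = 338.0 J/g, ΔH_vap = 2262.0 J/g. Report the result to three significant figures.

q = 333 kJ

q1 (heat ice -34.9→0.0 °C): 105.6 × 2.1 × 34.9 = 7739 J
q2 (melt at 0 °C): 105.6 × 338.0 = 35693 J
q3 (heat water 0.0→100.0 °C): 105.6 × 4.17 × 100.0 = 44035 J
q4 (vaporize at 100 °C): 105.6 × 2262.0 = 238867 J
q5 (heat steam 100.0→134.4 °C): 105.6 × 1.97 × 34.4 = 7156 J
Total: 7739 + 35693 + 44035 + 238867 + 7156 = 333490 J = 333 kJ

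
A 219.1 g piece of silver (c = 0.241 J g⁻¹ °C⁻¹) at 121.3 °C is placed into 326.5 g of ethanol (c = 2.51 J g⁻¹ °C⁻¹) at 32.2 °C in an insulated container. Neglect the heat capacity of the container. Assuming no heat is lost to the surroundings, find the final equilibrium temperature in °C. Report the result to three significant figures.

Heat lost by silver = heat gained by ethanol.
(219.1)(0.241)(121.3 − T) = (326.5)(2.51)(T − 32.2)
52.8031 (121.3 − T) = 819.515 (T − 32.2)
6405.0 − 52.8031 T = 819.515 T − 26388
32793.0 = 872.3181 T
T = 37.59 °C

T_f = 37.6 °C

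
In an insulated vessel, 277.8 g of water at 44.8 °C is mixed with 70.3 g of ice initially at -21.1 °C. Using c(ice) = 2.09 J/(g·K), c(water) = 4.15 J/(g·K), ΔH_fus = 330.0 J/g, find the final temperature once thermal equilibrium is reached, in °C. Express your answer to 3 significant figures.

Heat to bring ice to 0 °C and melt it: q₁ = 70.3×2.09×21.1 + 70.3×330.0 = 26299 J
Heat the water can supply cooling to 0 °C: 277.8×4.15×44.8 = 51648.6 J > q₁, so all ice melts.
Energy balance: 277.8×4.15×(44.8 − T) = 26299 + 70.3×4.15×(T − 0)
1152.87(44.8 − T) = 26299 + 291.745 T
51648.6 − 26299 = 1444.615 T
T = 25349.6 / 1444.615 = 17.548 °C

T_f = 17.5 °C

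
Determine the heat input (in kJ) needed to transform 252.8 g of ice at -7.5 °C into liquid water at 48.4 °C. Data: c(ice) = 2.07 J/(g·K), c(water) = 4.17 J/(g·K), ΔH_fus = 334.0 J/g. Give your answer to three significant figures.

q1 (heat ice -7.5→0.0 °C): 252.8 × 2.07 × 7.5 = 3925 J
q2 (melt at 0 °C): 252.8 × 334.0 = 84435 J
q3 (heat water 0.0→48.4 °C): 252.8 × 4.17 × 48.4 = 51022 J
Total: 3925 + 84435 + 51022 = 139382 J = 139 kJ

q = 139 kJ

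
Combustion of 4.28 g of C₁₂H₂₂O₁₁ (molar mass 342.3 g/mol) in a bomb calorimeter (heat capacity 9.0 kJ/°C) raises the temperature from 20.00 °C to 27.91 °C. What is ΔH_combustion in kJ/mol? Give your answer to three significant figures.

ΔH = -5690 kJ/mol

ΔT = 27.91 − 20.00 = 7.91 °C
q_cal = C_cal × ΔT = 9.0 × 7.91 = 71.19 kJ
n = 4.28 / 342.3 = 0.012504 mol
q_rxn = −q_cal = -71.19 kJ
ΔH = -71.19 / 0.012504 = -5693 kJ/mol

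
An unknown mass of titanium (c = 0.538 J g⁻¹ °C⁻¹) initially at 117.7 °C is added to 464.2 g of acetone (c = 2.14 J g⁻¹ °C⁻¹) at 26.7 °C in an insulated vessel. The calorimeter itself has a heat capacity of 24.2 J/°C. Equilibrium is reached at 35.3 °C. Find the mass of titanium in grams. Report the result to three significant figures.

q_gained = (464.2 × 2.14 + 24.2) × (35.3 − 26.7) = 8751 J
q_lost = m × 0.538 × (117.7 − 35.3) = 44.3312 m
m = 8751 / 44.3312 = 197 g

m = 197 g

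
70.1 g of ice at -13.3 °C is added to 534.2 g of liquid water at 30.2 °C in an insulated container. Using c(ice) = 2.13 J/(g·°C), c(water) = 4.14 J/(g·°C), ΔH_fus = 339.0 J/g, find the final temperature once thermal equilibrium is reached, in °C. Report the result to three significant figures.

Heat to bring ice to 0 °C and melt it: q₁ = 70.1×2.13×13.3 + 70.1×339.0 = 25750 J
Heat the water can supply cooling to 0 °C: 534.2×4.14×30.2 = 66790.0 J > q₁, so all ice melts.
Energy balance: 534.2×4.14×(30.2 − T) = 25750 + 70.1×4.14×(T − 0)
2211.588(30.2 − T) = 25750 + 290.214 T
66790.0 − 25750 = 2501.802 T
T = 41040.0 / 2501.802 = 16.40 °C

T_f = 16.4 °C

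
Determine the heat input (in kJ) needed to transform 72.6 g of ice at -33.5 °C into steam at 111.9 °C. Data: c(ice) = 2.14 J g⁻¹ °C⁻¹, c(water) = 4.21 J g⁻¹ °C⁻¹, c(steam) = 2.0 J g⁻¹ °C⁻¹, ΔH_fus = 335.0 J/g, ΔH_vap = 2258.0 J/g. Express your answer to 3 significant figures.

q = 226 kJ

q1 (heat ice -33.5→0.0 °C): 72.6 × 2.14 × 33.5 = 5205 J
q2 (melt at 0 °C): 72.6 × 335.0 = 24321 J
q3 (heat water 0.0→100.0 °C): 72.6 × 4.21 × 100.0 = 30565 J
q4 (vaporize at 100 °C): 72.6 × 2258.0 = 163931 J
q5 (heat steam 100.0→111.9 °C): 72.6 × 2.0 × 11.9 = 1728 J
Total: 5205 + 24321 + 30565 + 163931 + 1728 = 225750 J = 226 kJ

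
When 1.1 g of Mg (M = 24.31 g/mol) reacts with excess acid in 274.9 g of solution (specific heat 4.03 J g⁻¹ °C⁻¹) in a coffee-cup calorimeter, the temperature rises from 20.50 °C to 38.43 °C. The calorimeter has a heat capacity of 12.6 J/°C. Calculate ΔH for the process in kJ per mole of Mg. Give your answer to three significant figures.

|ΔT| = |38.43 − 20.50| = 17.93 °C
|q_surr| = (274.9 × 4.03 + 12.6) × 17.93 = 1120.447 × 17.93 = 20090 J
n(Mg) = 1.1 / 24.31 = 0.04525 mol
Temperature rose, so q_rxn = −|q_surr| = -20.09 kJ
ΔH = q_rxn / n = -444.0 kJ/mol

ΔH = -444 kJ/mol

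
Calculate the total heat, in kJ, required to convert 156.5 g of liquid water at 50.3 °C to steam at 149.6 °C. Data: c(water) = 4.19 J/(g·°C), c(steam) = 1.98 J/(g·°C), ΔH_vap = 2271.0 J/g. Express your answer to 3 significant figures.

q = 403 kJ

q1 (heat water 50.3→100.0 °C): 156.5 × 4.19 × 49.7 = 32590 J
q2 (vaporize at 100 °C): 156.5 × 2271.0 = 355412 J
q3 (heat steam 100.0→149.6 °C): 156.5 × 1.98 × 49.6 = 15370 J
Total: 32590 + 355412 + 15370 = 403372 J = 403 kJ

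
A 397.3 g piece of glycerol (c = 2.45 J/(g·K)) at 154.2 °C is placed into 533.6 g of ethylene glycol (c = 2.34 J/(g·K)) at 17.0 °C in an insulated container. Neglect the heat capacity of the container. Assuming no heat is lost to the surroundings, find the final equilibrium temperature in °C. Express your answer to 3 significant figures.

Heat lost by glycerol = heat gained by ethylene glycol.
(397.3)(2.45)(154.2 − T) = (533.6)(2.34)(T − 17.0)
973.385 (154.2 − T) = 1248.624 (T − 17.0)
150100 − 973.385 T = 1248.624 T − 21227
171327 = 2222.009 T
T = 77.10 °C

T_f = 77.1 °C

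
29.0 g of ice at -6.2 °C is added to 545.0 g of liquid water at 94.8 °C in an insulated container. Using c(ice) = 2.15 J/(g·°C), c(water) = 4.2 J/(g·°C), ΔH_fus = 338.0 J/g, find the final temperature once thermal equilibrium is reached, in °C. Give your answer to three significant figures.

T_f = 85.8 °C

Heat to bring ice to 0 °C and melt it: q₁ = 29.0×2.15×6.2 + 29.0×338.0 = 10189 J
Heat the water can supply cooling to 0 °C: 545.0×4.2×94.8 = 216997 J > q₁, so all ice melts.
Energy balance: 545.0×4.2×(94.8 − T) = 10189 + 29.0×4.2×(T − 0)
2289(94.8 − T) = 10189 + 121.8 T
216997 − 10189 = 2410.8 T
T = 206808 / 2410.8 = 85.78 °C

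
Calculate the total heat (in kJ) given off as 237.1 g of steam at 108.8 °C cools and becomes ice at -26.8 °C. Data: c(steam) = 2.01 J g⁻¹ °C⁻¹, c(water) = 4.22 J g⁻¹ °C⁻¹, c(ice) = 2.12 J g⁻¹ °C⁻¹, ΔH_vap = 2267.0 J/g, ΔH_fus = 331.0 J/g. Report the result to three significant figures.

q1 (cool steam 108.8→100 °C): 237.1 × 2.01 × 8.8 = 4194 J
q2 (condense at 100 °C): 237.1 × 2267.0 = 537506 J
q3 (cool water 100→0 °C): 237.1 × 4.22 × 100.0 = 100056 J
q4 (freeze at 0 °C): 237.1 × 331.0 = 78480 J
q5 (cool ice 0→-26.8 °C): 237.1 × 2.12 × 26.8 = 13471 J
Total: 4194 + 537506 + 100056 + 78480 + 13471 = 733707 J = 734 kJ

q = 734 kJ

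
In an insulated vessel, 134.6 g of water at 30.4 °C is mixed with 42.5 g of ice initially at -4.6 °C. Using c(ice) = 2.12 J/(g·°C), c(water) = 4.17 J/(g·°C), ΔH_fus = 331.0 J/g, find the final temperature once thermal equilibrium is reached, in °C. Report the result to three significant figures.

Heat to bring ice to 0 °C and melt it: q₁ = 42.5×2.12×4.6 + 42.5×331.0 = 14482 J
Heat the water can supply cooling to 0 °C: 134.6×4.17×30.4 = 17063.0 J > q₁, so all ice melts.
Energy balance: 134.6×4.17×(30.4 − T) = 14482 + 42.5×4.17×(T − 0)
561.282(30.4 − T) = 14482 + 177.225 T
17063.0 − 14482 = 738.507 T
T = 2581.0 / 738.507 = 3.4949 °C

T_f = 3.49 °C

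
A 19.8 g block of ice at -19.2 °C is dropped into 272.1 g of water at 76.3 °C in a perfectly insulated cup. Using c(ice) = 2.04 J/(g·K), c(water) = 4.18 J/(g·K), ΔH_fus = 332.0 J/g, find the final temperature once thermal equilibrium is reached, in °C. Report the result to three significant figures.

Heat to bring ice to 0 °C and melt it: q₁ = 19.8×2.04×19.2 + 19.8×332.0 = 7349.1 J
Heat the water can supply cooling to 0 °C: 272.1×4.18×76.3 = 86781.9 J > q₁, so all ice melts.
Energy balance: 272.1×4.18×(76.3 − T) = 7349.1 + 19.8×4.18×(T − 0)
1137.378(76.3 − T) = 7349.1 + 82.764 T
86781.9 − 7349.1 = 1220.142 T
T = 79432.8 / 1220.142 = 65.10 °C

T_f = 65.1 °C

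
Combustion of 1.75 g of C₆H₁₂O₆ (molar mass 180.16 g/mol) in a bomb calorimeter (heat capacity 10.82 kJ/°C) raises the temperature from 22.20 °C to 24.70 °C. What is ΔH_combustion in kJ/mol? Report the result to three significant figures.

ΔT = 24.70 − 22.20 = 2.50 °C
q_cal = C_cal × ΔT = 10.82 × 2.50 = 27.05 kJ
n = 1.75 / 180.16 = 0.009714 mol
q_rxn = −q_cal = -27.05 kJ
ΔH = -27.05 / 0.009714 = -2784.6 kJ/mol

ΔH = -2780 kJ/mol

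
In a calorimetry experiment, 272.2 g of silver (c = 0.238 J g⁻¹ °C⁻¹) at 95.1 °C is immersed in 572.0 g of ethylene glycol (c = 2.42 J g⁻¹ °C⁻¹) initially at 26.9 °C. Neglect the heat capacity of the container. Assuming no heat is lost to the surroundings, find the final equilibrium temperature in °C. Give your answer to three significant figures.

Heat lost by silver = heat gained by ethylene glycol.
(272.2)(0.238)(95.1 − T) = (572.0)(2.42)(T − 26.9)
64.7836 (95.1 − T) = 1384.24 (T − 26.9)
6160.9 − 64.7836 T = 1384.24 T − 37236
43396.9 = 1449.0236 T
T = 29.949 °C

T_f = 29.9 °C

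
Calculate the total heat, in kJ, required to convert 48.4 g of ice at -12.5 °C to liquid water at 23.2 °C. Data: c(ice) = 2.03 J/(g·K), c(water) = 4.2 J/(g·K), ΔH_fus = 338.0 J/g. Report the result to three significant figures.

q1 (heat ice -12.5→0.0 °C): 48.4 × 2.03 × 12.5 = 1228 J
q2 (melt at 0 °C): 48.4 × 338.0 = 16359 J
q3 (heat water 0.0→23.2 °C): 48.4 × 4.2 × 23.2 = 4716 J
Total: 1228 + 16359 + 4716 = 22303 J = 22.3 kJ

q = 22.3 kJ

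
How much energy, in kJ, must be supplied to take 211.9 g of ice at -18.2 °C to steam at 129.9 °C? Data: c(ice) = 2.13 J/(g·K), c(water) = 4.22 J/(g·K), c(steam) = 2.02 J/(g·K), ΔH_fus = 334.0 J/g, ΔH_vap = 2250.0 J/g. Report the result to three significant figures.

q = 658 kJ

q1 (heat ice -18.2→0.0 °C): 211.9 × 2.13 × 18.2 = 8215 J
q2 (melt at 0 °C): 211.9 × 334.0 = 70775 J
q3 (heat water 0.0→100.0 °C): 211.9 × 4.22 × 100.0 = 89422 J
q4 (vaporize at 100 °C): 211.9 × 2250.0 = 476775 J
q5 (heat steam 100.0→129.9 °C): 211.9 × 2.02 × 29.9 = 12798 J
Total: 8215 + 70775 + 89422 + 476775 + 12798 = 657985 J = 658 kJ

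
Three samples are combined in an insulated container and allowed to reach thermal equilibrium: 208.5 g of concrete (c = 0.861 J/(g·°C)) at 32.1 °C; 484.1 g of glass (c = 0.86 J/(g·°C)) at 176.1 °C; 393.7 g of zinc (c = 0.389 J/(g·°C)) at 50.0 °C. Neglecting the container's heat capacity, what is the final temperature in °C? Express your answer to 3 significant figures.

Σ mᵢcᵢ(T − Tᵢ) = 0  ⇒  T = Σ mᵢcᵢTᵢ / Σ mᵢcᵢ
Σ mᵢcᵢ = 208.5×0.861 + 484.1×0.86 + 393.7×0.389 = 748.9938
Σ mᵢcᵢTᵢ = 179.5185×32.1 + 416.326×176.1 + 153.1493×50.0 = 86735
T = 86735 / 748.9938 = 115.8 °C

T_f = 116 °C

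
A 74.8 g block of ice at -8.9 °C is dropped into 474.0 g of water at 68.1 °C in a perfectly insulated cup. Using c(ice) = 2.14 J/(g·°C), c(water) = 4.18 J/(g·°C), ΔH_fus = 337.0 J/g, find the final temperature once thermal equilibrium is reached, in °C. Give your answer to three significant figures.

T_f = 47.2 °C

Heat to bring ice to 0 °C and melt it: q₁ = 74.8×2.14×8.9 + 74.8×337.0 = 26632 J
Heat the water can supply cooling to 0 °C: 474.0×4.18×68.1 = 134928 J > q₁, so all ice melts.
Energy balance: 474.0×4.18×(68.1 − T) = 26632 + 74.8×4.18×(T − 0)
1981.32(68.1 − T) = 26632 + 312.664 T
134928 − 26632 = 2293.984 T
T = 108296 / 2293.984 = 47.21 °C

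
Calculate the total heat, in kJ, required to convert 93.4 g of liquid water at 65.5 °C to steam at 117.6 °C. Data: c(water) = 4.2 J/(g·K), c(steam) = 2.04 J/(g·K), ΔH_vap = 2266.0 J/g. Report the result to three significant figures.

q1 (heat water 65.5→100.0 °C): 93.4 × 4.2 × 34.5 = 13534 J
q2 (vaporize at 100 °C): 93.4 × 2266.0 = 211644 J
q3 (heat steam 100.0→117.6 °C): 93.4 × 2.04 × 17.6 = 3353 J
Total: 13534 + 211644 + 3353 = 228531 J = 229 kJ

q = 229 kJ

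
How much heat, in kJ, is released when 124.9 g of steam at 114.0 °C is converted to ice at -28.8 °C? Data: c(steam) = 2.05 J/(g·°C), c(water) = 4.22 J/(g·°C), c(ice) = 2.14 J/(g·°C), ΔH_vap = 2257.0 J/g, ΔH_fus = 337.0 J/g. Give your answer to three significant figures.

q1 (cool steam 114.0→100 °C): 124.9 × 2.05 × 14.0 = 3585 J
q2 (condense at 100 °C): 124.9 × 2257.0 = 281899 J
q3 (cool water 100→0 °C): 124.9 × 4.22 × 100.0 = 52708 J
q4 (freeze at 0 °C): 124.9 × 337.0 = 42091 J
q5 (cool ice 0→-28.8 °C): 124.9 × 2.14 × 28.8 = 7698 J
Total: 3585 + 281899 + 52708 + 42091 + 7698 = 387981 J = 388 kJ

q = 388 kJ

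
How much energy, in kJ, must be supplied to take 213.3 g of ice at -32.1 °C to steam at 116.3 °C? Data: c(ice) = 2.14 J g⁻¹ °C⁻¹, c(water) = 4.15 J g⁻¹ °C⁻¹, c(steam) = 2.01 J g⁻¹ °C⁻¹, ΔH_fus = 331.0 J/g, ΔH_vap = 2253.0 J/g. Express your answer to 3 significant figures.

q = 661 kJ

q1 (heat ice -32.1→0.0 °C): 213.3 × 2.14 × 32.1 = 14652 J
q2 (melt at 0 °C): 213.3 × 331.0 = 70602 J
q3 (heat water 0.0→100.0 °C): 213.3 × 4.15 × 100.0 = 88520 J
q4 (vaporize at 100 °C): 213.3 × 2253.0 = 480565 J
q5 (heat steam 100.0→116.3 °C): 213.3 × 2.01 × 16.3 = 6988 J
Total: 14652 + 70602 + 88520 + 480565 + 6988 = 661327 J = 661 kJ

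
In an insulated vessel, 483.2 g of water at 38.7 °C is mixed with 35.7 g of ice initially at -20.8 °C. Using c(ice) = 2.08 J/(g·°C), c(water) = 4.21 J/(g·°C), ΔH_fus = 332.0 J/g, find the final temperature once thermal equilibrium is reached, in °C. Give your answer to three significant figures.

Heat to bring ice to 0 °C and melt it: q₁ = 35.7×2.08×20.8 + 35.7×332.0 = 13397 J
Heat the water can supply cooling to 0 °C: 483.2×4.21×38.7 = 78726.3 J > q₁, so all ice melts.
Energy balance: 483.2×4.21×(38.7 − T) = 13397 + 35.7×4.21×(T − 0)
2034.272(38.7 − T) = 13397 + 150.297 T
78726.3 − 13397 = 2184.569 T
T = 65329.3 / 2184.569 = 29.90 °C

T_f = 29.9 °C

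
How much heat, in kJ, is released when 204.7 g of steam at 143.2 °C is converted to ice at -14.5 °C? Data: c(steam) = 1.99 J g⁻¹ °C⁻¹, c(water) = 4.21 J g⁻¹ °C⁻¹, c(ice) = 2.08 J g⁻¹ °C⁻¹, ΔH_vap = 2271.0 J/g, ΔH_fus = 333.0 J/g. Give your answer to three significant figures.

q1 (cool steam 143.2→100 °C): 204.7 × 1.99 × 43.2 = 17598 J
q2 (condense at 100 °C): 204.7 × 2271.0 = 464874 J
q3 (cool water 100→0 °C): 204.7 × 4.21 × 100.0 = 86179 J
q4 (freeze at 0 °C): 204.7 × 333.0 = 68165 J
q5 (cool ice 0→-14.5 °C): 204.7 × 2.08 × 14.5 = 6174 J
Total: 17598 + 464874 + 86179 + 68165 + 6174 = 642990 J = 643 kJ

q = 643 kJ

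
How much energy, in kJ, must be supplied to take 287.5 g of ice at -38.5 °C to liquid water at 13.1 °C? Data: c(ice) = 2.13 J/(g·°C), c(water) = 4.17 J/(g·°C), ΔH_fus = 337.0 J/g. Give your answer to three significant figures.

q = 136 kJ

q1 (heat ice -38.5→0.0 °C): 287.5 × 2.13 × 38.5 = 23576 J
q2 (melt at 0 °C): 287.5 × 337.0 = 96888 J
q3 (heat water 0.0→13.1 °C): 287.5 × 4.17 × 13.1 = 15705 J
Total: 23576 + 96888 + 15705 = 136169 J = 136 kJ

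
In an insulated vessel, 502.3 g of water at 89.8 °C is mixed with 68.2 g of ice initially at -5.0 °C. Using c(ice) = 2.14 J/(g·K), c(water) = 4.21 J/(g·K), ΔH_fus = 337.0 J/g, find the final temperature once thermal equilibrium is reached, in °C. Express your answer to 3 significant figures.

T_f = 69.2 °C

Heat to bring ice to 0 °C and melt it: q₁ = 68.2×2.14×5.0 + 68.2×337.0 = 23713 J
Heat the water can supply cooling to 0 °C: 502.3×4.21×89.8 = 189899 J > q₁, so all ice melts.
Energy balance: 502.3×4.21×(89.8 − T) = 23713 + 68.2×4.21×(T − 0)
2114.683(89.8 − T) = 23713 + 287.122 T
189899 − 23713 = 2401.805 T
T = 166186 / 2401.805 = 69.19 °C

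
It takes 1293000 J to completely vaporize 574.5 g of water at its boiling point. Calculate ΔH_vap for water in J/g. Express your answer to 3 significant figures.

ΔH_vap = q / m = 1293000 / 574.5 = 2250 J/g

ΔH_vap = 2250 J/g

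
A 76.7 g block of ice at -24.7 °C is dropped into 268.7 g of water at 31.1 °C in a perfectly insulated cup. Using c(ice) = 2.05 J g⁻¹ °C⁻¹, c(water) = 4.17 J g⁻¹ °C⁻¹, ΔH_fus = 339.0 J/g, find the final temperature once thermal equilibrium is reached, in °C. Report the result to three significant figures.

T_f = 3.44 °C

Heat to bring ice to 0 °C and melt it: q₁ = 76.7×2.05×24.7 + 76.7×339.0 = 29885.005 J
Heat the water can supply cooling to 0 °C: 268.7×4.17×31.1 = 34846.8969 J > q₁, so all ice melts.
Energy balance: 268.7×4.17×(31.1 − T) = 29885.005 + 76.7×4.17×(T − 0)
1120.479(31.1 − T) = 29885.005 + 319.839 T
34846.8969 − 29885.005 = 1440.318 T
T = 4961.8919 / 1440.318 = 3.444997 °C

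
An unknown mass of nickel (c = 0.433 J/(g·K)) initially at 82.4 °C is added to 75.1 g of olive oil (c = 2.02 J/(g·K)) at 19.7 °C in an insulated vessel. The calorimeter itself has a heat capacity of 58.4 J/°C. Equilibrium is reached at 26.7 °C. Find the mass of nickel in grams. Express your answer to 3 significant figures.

q_gained = (75.1 × 2.02 + 58.4) × (26.7 − 19.7) = 1471 J
q_lost = m × 0.433 × (82.4 − 26.7) = 24.1181 m
m = 1471 / 24.1181 = 61.0 g

m = 61.0 g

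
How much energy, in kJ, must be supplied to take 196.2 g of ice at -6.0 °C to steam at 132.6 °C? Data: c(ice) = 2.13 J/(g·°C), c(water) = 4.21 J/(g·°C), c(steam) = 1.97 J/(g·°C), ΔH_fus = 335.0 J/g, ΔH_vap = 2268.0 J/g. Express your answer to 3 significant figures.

q = 608 kJ

q1 (heat ice -6.0→0.0 °C): 196.2 × 2.13 × 6.0 = 2507 J
q2 (melt at 0 °C): 196.2 × 335.0 = 65727 J
q3 (heat water 0.0→100.0 °C): 196.2 × 4.21 × 100.0 = 82600 J
q4 (vaporize at 100 °C): 196.2 × 2268.0 = 444982 J
q5 (heat steam 100.0→132.6 °C): 196.2 × 1.97 × 32.6 = 12600 J
Total: 2507 + 65727 + 82600 + 444982 + 12600 = 608416 J = 608 kJ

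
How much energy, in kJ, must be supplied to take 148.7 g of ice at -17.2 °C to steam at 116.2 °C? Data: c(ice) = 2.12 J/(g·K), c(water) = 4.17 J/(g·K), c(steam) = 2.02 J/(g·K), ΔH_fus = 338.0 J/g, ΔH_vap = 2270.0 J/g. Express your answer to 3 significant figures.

q = 460 kJ

q1 (heat ice -17.2→0.0 °C): 148.7 × 2.12 × 17.2 = 5422 J
q2 (melt at 0 °C): 148.7 × 338.0 = 50261 J
q3 (heat water 0.0→100.0 °C): 148.7 × 4.17 × 100.0 = 62008 J
q4 (vaporize at 100 °C): 148.7 × 2270.0 = 337549 J
q5 (heat steam 100.0→116.2 °C): 148.7 × 2.02 × 16.2 = 4866 J
Total: 5422 + 50261 + 62008 + 337549 + 4866 = 460106 J = 460 kJ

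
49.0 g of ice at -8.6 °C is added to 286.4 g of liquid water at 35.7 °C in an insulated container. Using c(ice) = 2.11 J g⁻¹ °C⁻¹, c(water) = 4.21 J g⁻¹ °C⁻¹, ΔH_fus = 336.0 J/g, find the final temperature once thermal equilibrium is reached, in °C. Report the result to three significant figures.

T_f = 18.2 °C

Heat to bring ice to 0 °C and melt it: q₁ = 49.0×2.11×8.6 + 49.0×336.0 = 17353 J
Heat the water can supply cooling to 0 °C: 286.4×4.21×35.7 = 43045.1 J > q₁, so all ice melts.
Energy balance: 286.4×4.21×(35.7 − T) = 17353 + 49.0×4.21×(T − 0)
1205.744(35.7 − T) = 17353 + 206.29 T
43045.1 − 17353 = 1412.034 T
T = 25692.1 / 1412.034 = 18.20 °C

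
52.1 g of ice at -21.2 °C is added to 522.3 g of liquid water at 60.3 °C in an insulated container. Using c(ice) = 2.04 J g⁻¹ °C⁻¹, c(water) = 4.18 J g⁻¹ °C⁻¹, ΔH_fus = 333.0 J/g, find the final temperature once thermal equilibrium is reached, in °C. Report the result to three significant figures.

Heat to bring ice to 0 °C and melt it: q₁ = 52.1×2.04×21.2 + 52.1×333.0 = 19603 J
Heat the water can supply cooling to 0 °C: 522.3×4.18×60.3 = 131648 J > q₁, so all ice melts.
Energy balance: 522.3×4.18×(60.3 − T) = 19603 + 52.1×4.18×(T − 0)
2183.214(60.3 − T) = 19603 + 217.778 T
131648 − 19603 = 2400.992 T
T = 112045 / 2400.992 = 46.67 °C

T_f = 46.7 °C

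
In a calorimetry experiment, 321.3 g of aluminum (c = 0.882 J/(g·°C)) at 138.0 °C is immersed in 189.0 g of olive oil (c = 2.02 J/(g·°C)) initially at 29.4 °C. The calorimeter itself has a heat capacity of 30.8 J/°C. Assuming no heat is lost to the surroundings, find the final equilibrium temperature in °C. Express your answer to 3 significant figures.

T_f = 73.6 °C

Heat lost by aluminum = heat gained by olive oil + calorimeter.
(321.3)(0.882)(138.0 − T) = [(189.0)(2.02) + 30.8](T − 29.4)
283.3866 (138.0 − T) = 412.58 (T − 29.4)
39107 − 283.3866 T = 412.58 T − 12130
51237 = 695.9666 T
T = 73.62 °C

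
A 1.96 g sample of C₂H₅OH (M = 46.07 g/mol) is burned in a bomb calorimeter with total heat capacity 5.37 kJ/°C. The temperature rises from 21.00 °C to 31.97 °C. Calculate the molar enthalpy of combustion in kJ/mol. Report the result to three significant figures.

ΔT = 31.97 − 21.00 = 10.97 °C
q_cal = C_cal × ΔT = 5.37 × 10.97 = 58.9089 kJ
n = 1.96 / 46.07 = 0.04254 mol
q_rxn = −q_cal = -58.9089 kJ
ΔH = -58.9089 / 0.04254 = -1384.8 kJ/mol

ΔH = -1380 kJ/mol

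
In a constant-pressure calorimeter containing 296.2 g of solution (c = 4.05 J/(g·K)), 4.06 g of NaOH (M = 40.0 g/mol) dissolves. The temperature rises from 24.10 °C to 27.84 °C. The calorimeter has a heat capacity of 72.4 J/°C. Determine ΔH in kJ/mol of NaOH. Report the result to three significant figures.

ΔH = -46.9 kJ/mol

|ΔT| = |27.84 − 24.10| = 3.74 °C
|q_surr| = (296.2 × 4.05 + 72.4) × 3.74 = 1272.01 × 3.74 = 4757 J
n(NaOH) = 4.06 / 40.0 = 0.1015 mol
Temperature rose, so q_rxn = −|q_surr| = -4.757 kJ
ΔH = q_rxn / n = -46.87 kJ/mol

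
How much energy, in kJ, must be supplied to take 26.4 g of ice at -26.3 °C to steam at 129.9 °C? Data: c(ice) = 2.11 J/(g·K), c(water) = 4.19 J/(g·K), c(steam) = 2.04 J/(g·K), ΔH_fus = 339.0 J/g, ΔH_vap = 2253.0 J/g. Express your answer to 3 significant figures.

q = 82.6 kJ

q1 (heat ice -26.3→0.0 °C): 26.4 × 2.11 × 26.3 = 1465 J
q2 (melt at 0 °C): 26.4 × 339.0 = 8950 J
q3 (heat water 0.0→100.0 °C): 26.4 × 4.19 × 100.0 = 11062 J
q4 (vaporize at 100 °C): 26.4 × 2253.0 = 59479 J
q5 (heat steam 100.0→129.9 °C): 26.4 × 2.04 × 29.9 = 1610 J
Total: 1465 + 8950 + 11062 + 59479 + 1610 = 82566 J = 82.6 kJ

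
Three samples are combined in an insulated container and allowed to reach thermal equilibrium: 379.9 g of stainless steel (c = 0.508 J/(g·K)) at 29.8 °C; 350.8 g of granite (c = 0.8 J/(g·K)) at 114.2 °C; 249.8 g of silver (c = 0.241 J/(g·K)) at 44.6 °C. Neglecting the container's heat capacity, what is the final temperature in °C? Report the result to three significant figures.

Σ mᵢcᵢ(T − Tᵢ) = 0  ⇒  T = Σ mᵢcᵢTᵢ / Σ mᵢcᵢ
Σ mᵢcᵢ = 379.9×0.508 + 350.8×0.8 + 249.8×0.241 = 533.8310
Σ mᵢcᵢTᵢ = 192.9892×29.8 + 280.64×114.2 + 60.2018×44.6 = 40485
T = 40485 / 533.8310 = 75.84 °C

T_f = 75.8 °C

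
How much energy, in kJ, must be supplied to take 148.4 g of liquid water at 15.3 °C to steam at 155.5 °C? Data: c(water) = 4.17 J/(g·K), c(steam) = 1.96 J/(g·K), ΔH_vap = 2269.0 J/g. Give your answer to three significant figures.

q = 405 kJ

q1 (heat water 15.3→100.0 °C): 148.4 × 4.17 × 84.7 = 52415 J
q2 (vaporize at 100 °C): 148.4 × 2269.0 = 336720 J
q3 (heat steam 100.0→155.5 °C): 148.4 × 1.96 × 55.5 = 16143 J
Total: 52415 + 336720 + 16143 = 405278 J = 405 kJ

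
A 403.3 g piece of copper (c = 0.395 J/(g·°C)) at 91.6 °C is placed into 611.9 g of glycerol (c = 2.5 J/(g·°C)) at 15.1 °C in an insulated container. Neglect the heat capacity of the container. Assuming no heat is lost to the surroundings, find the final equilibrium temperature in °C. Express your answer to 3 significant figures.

T_f = 22.3 °C

Heat lost by copper = heat gained by glycerol.
(403.3)(0.395)(91.6 − T) = (611.9)(2.5)(T − 15.1)
159.3035 (91.6 − T) = 1529.75 (T − 15.1)
14592 − 159.3035 T = 1529.75 T − 23099
37691 = 1689.0535 T
T = 22.31 °C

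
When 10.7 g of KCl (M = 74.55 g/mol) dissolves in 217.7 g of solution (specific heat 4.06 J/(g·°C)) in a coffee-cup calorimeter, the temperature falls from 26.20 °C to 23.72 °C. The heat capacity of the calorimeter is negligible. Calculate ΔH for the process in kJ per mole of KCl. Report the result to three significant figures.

ΔH = 15.3 kJ/mol

|ΔT| = |23.72 − 26.20| = 2.48 °C
|q_surr| = (217.7 × 4.06) × 2.48 = 883.862 × 2.48 = 2192 J
n(KCl) = 10.7 / 74.55 = 0.1435 mol
Temperature fell, so q_rxn = +|q_surr| = 2.192 kJ
ΔH = q_rxn / n = 15.28 kJ/mol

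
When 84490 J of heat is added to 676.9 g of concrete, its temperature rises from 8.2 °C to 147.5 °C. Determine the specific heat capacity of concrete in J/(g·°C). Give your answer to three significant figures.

c = q / (m ΔT) = 84490 / (676.9 × 139.3)
c = 84490 / 94292.17 = 0.896 J/(g·°C)

c = 0.896 J/(g·°C)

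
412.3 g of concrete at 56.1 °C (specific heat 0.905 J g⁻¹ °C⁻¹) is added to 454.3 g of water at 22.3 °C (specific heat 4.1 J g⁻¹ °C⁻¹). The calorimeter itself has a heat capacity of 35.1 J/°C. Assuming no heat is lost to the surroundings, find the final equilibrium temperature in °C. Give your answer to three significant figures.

T_f = 27.9 °C

Heat lost by concrete = heat gained by water + calorimeter.
(412.3)(0.905)(56.1 − T) = [(454.3)(4.1) + 35.1](T − 22.3)
373.1315 (56.1 − T) = 1897.73 (T − 22.3)
20933 − 373.1315 T = 1897.73 T − 42319
63252 = 2270.8615 T
T = 27.85 °C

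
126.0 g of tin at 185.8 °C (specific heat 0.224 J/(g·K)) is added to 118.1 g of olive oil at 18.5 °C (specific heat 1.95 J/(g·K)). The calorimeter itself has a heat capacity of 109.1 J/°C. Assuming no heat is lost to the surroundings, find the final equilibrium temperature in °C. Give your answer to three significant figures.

Heat lost by tin = heat gained by olive oil + calorimeter.
(126.0)(0.224)(185.8 − T) = [(118.1)(1.95) + 109.1](T − 18.5)
28.224 (185.8 − T) = 339.395 (T − 18.5)
5244.0 − 28.224 T = 339.395 T − 6278.8
11522.8 = 367.619 T
T = 31.34 °C

T_f = 31.3 °C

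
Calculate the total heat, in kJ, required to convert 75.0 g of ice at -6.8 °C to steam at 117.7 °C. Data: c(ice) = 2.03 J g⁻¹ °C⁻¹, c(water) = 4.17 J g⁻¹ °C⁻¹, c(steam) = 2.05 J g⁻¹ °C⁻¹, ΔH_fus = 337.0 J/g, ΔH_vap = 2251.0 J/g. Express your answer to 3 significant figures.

q = 229 kJ

q1 (heat ice -6.8→0.0 °C): 75.0 × 2.03 × 6.8 = 1035 J
q2 (melt at 0 °C): 75.0 × 337.0 = 25275 J
q3 (heat water 0.0→100.0 °C): 75.0 × 4.17 × 100.0 = 31275 J
q4 (vaporize at 100 °C): 75.0 × 2251.0 = 168825 J
q5 (heat steam 100.0→117.7 °C): 75.0 × 2.05 × 17.7 = 2721 J
Total: 1035 + 25275 + 31275 + 168825 + 2721 = 229131 J = 229 kJ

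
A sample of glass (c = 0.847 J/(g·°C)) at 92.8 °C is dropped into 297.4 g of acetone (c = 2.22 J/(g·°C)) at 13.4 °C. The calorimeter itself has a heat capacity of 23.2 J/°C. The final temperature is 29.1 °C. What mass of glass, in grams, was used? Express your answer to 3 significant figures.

m = 199 g

q_gained = (297.4 × 2.22 + 23.2) × (29.1 − 13.4) = 10730 J
q_lost = m × 0.847 × (92.8 − 29.1) = 53.9539 m
m = 10730 / 53.9539 = 199 g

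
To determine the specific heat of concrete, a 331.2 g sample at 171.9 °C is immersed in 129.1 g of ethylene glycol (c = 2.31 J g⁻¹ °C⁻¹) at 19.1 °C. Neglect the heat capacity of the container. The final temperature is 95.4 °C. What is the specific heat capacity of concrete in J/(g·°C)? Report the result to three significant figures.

c = 0.898 J/(g·°C)

q_gained = (129.1 × 2.31) × (95.4 − 19.1) = 22750 J
q_lost = 331.2 × c × (171.9 − 95.4) = 25336.8 c
Set equal: c = 22750 / 25336.8 = 0.898 J/(g·°C)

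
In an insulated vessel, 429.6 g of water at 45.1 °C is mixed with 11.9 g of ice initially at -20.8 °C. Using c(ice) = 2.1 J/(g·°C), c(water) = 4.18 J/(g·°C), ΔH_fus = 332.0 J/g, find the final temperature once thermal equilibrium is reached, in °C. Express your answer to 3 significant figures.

Heat to bring ice to 0 °C and melt it: q₁ = 11.9×2.1×20.8 + 11.9×332.0 = 4470.6 J
Heat the water can supply cooling to 0 °C: 429.6×4.18×45.1 = 80987.3 J > q₁, so all ice melts.
Energy balance: 429.6×4.18×(45.1 − T) = 4470.6 + 11.9×4.18×(T − 0)
1795.728(45.1 − T) = 4470.6 + 49.742 T
80987.3 − 4470.6 = 1845.470 T
T = 76516.7 / 1845.470 = 41.46 °C

T_f = 41.5 °C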